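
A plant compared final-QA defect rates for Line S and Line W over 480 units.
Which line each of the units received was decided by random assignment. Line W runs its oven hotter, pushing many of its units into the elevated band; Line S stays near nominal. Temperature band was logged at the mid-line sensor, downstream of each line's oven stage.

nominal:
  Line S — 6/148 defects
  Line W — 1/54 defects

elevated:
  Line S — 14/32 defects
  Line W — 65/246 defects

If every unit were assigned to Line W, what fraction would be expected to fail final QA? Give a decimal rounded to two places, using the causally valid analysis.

Because the line influences in-process temperature band, in-process temperature band is a post-treatment mediator, not a confounder. Stratifying on it would bias the estimate; the causal effect is the crude pooled difference.
So P(outcome | do(Line W)) is just the pooled rate for Line W: 66/300 = 0.220.

0.22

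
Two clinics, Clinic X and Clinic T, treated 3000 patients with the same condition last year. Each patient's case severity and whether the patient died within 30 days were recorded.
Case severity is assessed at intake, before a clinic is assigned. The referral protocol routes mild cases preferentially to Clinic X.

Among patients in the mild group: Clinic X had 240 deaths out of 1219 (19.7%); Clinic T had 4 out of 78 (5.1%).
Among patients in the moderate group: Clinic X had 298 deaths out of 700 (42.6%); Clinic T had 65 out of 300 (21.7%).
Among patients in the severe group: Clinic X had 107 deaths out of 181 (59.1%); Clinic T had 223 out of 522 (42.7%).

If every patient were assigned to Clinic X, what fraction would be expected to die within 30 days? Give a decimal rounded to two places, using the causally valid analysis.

Clinic T is lower inside every case severity stratum but Clinic X is lower in aggregate. Whether to stratify depends on how case severity relates to the clinic.
Nothing the clinic does changes case severity; the imbalance is an allocation artefact. With case severity also predicting the outcome, the pooled figure is confounded, and the within-stratum comparison is the causal one.
Standardising Clinic X to the population case severity mix: 0.432·240/1219 + 0.333·298/700 + 0.234·107/181 = 0.366.

0.37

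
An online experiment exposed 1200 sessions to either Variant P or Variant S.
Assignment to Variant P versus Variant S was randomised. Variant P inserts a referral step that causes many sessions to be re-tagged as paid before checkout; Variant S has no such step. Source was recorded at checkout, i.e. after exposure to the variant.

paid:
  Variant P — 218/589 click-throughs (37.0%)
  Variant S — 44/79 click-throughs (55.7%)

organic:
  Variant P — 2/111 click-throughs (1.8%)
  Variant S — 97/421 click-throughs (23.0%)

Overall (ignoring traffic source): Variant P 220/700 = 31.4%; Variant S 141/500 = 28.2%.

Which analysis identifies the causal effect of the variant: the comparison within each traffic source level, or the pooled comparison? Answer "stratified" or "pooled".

Stratifying would compare variants among sessions the variants themselves sorted into traffic source groups — a form of selection on an intermediate. The unconditioned pooled rates give the total causal effect.
Pooled: Variant P 31.4% vs Variant S 28.2%; Variant P is higher overall.

pooled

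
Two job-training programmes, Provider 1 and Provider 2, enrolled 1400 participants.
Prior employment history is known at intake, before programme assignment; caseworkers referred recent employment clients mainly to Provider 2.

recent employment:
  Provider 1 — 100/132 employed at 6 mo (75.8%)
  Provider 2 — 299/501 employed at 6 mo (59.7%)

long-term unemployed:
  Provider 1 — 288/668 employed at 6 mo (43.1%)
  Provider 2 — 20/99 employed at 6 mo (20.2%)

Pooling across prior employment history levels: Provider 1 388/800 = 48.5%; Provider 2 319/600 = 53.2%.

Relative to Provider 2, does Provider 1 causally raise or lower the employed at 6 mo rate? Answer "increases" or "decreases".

increases

Provider 1 is higher inside every prior employment history stratum but Provider 2 is higher in aggregate. Whether to stratify depends on how prior employment history relates to the programme.
Prior employment history satisfies the back-door criterion: it is not a descendant of the programme, and it blocks the spurious path from programme to outcome. Adjusting for it (i.e., using the within-prior employment history rates) gives the causal effect.
Within each level — recent employment: 75.8% vs 59.7%; long-term unemployed: 43.1% vs 20.2% — Provider 1 is higher every time.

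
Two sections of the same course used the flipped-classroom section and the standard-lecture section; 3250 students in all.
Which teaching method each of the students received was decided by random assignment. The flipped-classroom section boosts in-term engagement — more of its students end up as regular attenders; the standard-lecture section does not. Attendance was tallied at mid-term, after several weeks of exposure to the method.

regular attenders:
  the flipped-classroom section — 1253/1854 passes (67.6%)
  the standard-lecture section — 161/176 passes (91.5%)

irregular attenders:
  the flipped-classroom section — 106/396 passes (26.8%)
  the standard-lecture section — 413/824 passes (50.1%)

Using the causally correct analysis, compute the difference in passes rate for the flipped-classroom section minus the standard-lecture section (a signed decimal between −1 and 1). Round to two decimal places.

+0.03

Mid-term attendance is downstream of the teaching method. One should not condition on a consequence of treatment, so the overall rates are the right comparison.
The causal difference is the pooled difference: 0.604 − 0.574 = +0.030.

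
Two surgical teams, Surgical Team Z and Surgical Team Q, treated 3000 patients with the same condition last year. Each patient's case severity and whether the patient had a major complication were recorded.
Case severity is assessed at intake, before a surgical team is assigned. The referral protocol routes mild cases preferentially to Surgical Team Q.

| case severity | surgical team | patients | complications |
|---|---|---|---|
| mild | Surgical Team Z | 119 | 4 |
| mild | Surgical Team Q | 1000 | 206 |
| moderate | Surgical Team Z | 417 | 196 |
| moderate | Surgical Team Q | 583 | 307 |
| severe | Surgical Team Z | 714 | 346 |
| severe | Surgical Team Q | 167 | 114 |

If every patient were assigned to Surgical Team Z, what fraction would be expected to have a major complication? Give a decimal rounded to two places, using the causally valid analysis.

0.31

Case severity satisfies the back-door criterion: it is not a descendant of the surgical team, and it blocks the spurious path from surgical team to outcome. Adjusting for it (i.e., using the within-case severity rates) gives the causal effect.
Standardising Surgical Team Z to the population case severity mix: 0.373·4/119 + 0.333·196/417 + 0.294·346/714 = 0.312.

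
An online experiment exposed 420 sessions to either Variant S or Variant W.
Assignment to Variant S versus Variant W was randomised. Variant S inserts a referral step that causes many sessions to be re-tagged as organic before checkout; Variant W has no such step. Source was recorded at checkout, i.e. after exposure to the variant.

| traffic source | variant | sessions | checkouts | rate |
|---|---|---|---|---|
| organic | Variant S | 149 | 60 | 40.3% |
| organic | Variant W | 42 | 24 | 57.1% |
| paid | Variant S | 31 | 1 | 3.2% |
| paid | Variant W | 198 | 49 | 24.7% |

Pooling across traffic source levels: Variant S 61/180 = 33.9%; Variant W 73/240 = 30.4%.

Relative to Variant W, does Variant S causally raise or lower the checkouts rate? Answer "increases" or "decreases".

The stratified and pooled comparisons disagree (Variant W wins within each traffic source; Variant S wins overall), so the answer turns on the causal role of traffic source.
Traffic source is downstream of the variant. One should not condition on a consequence of treatment, so the overall rates are the right comparison.
Pooled: Variant S 33.9% vs Variant W 30.4%; Variant S is higher overall.

increases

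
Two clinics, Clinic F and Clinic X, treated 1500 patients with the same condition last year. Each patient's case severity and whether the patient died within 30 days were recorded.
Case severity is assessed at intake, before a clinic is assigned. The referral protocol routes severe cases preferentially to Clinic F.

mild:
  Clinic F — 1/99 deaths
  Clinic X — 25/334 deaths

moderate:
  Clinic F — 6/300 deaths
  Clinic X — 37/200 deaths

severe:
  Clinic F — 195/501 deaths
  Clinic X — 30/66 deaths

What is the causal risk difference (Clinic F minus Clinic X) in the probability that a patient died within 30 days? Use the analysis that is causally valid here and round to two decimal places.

-0.10

Here case severity is a common cause — it drives both which clinic a case falls under and the outcome. The crude comparison mixes populations; the stratum-specific rates are the causally relevant ones.
Adjusting over the population distribution of case severity: 0.289·(0.010−0.075) + 0.333·(0.020−0.185) + 0.378·(0.389−0.455) = -0.098.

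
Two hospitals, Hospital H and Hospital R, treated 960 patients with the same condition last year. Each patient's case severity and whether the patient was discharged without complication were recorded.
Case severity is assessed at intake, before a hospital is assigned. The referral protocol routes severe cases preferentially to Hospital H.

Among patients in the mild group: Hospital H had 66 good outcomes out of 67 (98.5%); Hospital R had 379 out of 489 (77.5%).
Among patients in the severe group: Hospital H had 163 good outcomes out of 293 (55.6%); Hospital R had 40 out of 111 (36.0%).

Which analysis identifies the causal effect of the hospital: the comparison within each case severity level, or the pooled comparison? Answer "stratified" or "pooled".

stratified

The stratified and pooled comparisons disagree (Hospital H wins within each case severity; Hospital R wins overall), so the answer turns on the causal role of case severity.
Nothing the hospital does changes case severity; the imbalance is an allocation artefact. With case severity also predicting the outcome, the pooled figure is confounded, and the within-stratum comparison is the causal one.
Within each level — mild: 98.5% vs 77.5%; severe: 55.6% vs 36.0% — Hospital H is higher every time.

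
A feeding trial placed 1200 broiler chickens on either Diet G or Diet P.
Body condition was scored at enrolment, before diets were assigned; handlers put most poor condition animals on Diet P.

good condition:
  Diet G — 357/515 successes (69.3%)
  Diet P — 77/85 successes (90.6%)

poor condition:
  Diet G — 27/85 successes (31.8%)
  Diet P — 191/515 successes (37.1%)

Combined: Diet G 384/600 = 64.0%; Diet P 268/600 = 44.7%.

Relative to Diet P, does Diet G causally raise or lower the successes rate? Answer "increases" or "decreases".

The starting body condition-specific comparison favours Diet P throughout, but the pooled figures favour Diet G. The question is whether to condition on starting body condition.
Starting body condition differs across diets for reasons unrelated to any effect of the diet itself, and it separately predicts the outcome — a classic confounder. We must compare within starting body condition levels.
Within each level — good condition: 69.3% vs 90.6%; poor condition: 31.8% vs 37.1% — Diet P is higher every time.

decreases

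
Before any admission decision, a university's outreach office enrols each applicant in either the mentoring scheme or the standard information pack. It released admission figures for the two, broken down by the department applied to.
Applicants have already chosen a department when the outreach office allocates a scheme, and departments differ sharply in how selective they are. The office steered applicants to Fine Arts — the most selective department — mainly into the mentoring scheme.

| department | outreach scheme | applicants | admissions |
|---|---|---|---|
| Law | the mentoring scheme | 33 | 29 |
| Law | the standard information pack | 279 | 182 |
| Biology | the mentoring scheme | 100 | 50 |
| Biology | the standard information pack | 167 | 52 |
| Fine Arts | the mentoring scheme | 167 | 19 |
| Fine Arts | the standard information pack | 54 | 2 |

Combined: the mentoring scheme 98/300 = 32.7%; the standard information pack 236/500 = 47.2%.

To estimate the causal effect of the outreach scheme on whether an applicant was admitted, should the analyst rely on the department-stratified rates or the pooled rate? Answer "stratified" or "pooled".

The stratified and pooled comparisons disagree (the mentoring scheme wins within each department; the standard information pack wins overall), so the answer turns on the causal role of department.
Department satisfies the back-door criterion: it is not a descendant of the outreach scheme, and it blocks the spurious path from outreach scheme to outcome. Adjusting for it (i.e., using the within-department rates) gives the causal effect.
Within each level — Law: 87.9% vs 65.2%; Biology: 50.0% vs 31.1%; Fine Arts: 11.4% vs 3.7% — the mentoring scheme is higher every time.

stratified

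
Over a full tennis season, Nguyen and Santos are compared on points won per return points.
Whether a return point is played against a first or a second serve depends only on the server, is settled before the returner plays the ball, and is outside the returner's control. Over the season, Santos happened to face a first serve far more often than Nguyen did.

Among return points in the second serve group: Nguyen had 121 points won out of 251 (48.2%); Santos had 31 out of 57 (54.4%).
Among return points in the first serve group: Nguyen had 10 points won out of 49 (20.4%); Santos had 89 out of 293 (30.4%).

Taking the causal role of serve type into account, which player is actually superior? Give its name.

Since serve type is a pre-existing factor (not a product of the player) and it affects the outcome on its own, it is a confounder. The stratified rates, not the pooled rate, identify the causal effect.
Within each level — second serve: 48.2% vs 54.4%; first serve: 20.4% vs 30.4% — Santos is higher every time.

Santos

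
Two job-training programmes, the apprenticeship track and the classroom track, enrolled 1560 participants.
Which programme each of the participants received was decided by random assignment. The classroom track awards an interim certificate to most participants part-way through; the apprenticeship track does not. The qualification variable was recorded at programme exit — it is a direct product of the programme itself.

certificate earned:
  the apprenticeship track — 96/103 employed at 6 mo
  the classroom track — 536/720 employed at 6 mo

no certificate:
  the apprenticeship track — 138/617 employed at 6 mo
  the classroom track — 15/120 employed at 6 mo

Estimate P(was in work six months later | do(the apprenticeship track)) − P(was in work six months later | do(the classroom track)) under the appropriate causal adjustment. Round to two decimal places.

The stratified and pooled comparisons disagree (the apprenticeship track wins within each qualification attained during the programme; the classroom track wins overall), so the answer turns on the causal role of qualification attained during the programme.
The distribution of qualification attained during the programme is itself part of what the programme does — it is an intermediate outcome. Holding it fixed would remove that part of the effect; the total effect is the pooled difference.
The causal difference is the pooled difference: 0.325 − 0.656 = -0.331.

-0.33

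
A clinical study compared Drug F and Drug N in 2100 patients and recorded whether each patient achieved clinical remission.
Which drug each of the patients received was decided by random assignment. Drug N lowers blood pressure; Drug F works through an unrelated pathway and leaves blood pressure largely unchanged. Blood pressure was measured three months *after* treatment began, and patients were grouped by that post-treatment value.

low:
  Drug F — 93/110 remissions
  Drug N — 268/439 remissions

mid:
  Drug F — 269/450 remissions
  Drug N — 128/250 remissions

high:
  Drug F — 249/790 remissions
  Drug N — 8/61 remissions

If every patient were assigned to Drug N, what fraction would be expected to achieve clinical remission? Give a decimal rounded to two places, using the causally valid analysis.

0.54

Blood pressure is recorded after the drug and is itself shifted by it — it sits on the causal path from drug to outcome. Conditioning on a mediator would strip out part of the effect we want; the pooled comparison gives the total causal effect.
So P(outcome | do(Drug N)) is just the pooled rate for Drug N: 404/750 = 0.539.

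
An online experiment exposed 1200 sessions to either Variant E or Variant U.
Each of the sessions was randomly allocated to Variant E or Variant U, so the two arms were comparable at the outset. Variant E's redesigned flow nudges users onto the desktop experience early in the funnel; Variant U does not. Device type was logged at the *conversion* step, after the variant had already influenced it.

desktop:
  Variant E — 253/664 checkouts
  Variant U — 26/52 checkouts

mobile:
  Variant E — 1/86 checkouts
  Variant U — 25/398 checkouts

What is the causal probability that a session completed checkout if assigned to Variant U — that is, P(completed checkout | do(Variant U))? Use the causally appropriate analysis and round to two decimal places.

The stratified and pooled comparisons disagree (Variant U wins within each device type; Variant E wins overall), so the answer turns on the causal role of device type.
Device type is recorded after the variant and is itself shifted by it — it sits on the causal path from variant to outcome. Conditioning on a mediator would strip out part of the effect we want; the pooled comparison gives the total causal effect.
So P(outcome | do(Variant U)) is just the pooled rate for Variant U: 51/450 = 0.113.

0.11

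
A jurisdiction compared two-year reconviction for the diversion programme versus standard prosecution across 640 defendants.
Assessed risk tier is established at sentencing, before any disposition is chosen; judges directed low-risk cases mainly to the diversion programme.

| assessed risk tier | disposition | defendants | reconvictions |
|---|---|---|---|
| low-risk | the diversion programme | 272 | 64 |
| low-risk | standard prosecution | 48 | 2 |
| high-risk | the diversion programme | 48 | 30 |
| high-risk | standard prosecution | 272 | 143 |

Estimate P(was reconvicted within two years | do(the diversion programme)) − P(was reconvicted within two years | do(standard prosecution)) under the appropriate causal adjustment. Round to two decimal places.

The assessed risk tier-specific comparison favours standard prosecution throughout, but the pooled figures favour the diversion programme. The question is whether to condition on assessed risk tier.
Here assessed risk tier is a common cause — it drives both which disposition a case falls under and the outcome. The crude comparison mixes populations; the stratum-specific rates are the causally relevant ones.
Adjusting over the population distribution of assessed risk tier: 0.500·(0.235−0.042) + 0.500·(0.625−0.526) = +0.146.

+0.15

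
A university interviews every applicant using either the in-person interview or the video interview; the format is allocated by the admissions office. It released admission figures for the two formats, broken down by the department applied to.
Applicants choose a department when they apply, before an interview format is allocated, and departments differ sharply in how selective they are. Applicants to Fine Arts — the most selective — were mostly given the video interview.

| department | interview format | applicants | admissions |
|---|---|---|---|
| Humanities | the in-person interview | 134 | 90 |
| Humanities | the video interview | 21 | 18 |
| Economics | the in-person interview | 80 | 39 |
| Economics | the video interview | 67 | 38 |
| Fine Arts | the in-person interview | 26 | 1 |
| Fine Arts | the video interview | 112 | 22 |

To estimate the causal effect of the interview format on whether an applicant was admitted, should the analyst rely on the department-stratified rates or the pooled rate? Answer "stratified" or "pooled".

Within every department level the video interview has the higher rate, yet pooled the in-person interview does — Simpson's reversal.
Department differs across interview formats for reasons unrelated to any effect of the interview format itself, and it separately predicts the outcome — a classic confounder. We must compare within department levels.
Within each level — Humanities: 67.2% vs 85.7%; Economics: 48.8% vs 56.7%; Fine Arts: 3.8% vs 19.6% — the video interview is higher every time.

stratified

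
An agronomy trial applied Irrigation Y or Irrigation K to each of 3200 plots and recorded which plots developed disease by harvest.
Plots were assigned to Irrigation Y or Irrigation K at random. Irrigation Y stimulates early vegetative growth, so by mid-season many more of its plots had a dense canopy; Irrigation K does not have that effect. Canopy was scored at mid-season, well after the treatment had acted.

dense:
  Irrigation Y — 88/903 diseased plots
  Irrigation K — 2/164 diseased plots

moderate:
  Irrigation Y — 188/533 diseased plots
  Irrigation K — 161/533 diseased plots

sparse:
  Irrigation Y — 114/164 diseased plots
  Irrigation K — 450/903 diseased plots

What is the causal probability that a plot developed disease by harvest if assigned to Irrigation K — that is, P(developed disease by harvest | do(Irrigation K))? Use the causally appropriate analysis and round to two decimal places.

0.38

Within every mid-season canopy level Irrigation K has the lower rate, yet pooled Irrigation Y does — Simpson's reversal.
Mid-season canopy here is a post-treatment variable shaped by the irrigation; conditioning on it would introduce bias rather than remove it. The overall comparison is the causal one.
So P(outcome | do(Irrigation K)) is just the pooled rate for Irrigation K: 613/1600 = 0.383.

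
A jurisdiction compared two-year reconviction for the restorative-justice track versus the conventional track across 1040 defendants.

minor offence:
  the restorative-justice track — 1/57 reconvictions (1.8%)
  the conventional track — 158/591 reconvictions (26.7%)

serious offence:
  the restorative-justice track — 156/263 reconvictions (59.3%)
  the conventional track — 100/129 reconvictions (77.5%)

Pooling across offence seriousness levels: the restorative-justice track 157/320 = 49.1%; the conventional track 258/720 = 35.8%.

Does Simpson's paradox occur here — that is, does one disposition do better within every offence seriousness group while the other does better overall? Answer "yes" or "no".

yes

Within each offence seriousness level (minor offence 1.8% vs 26.7%; serious offence 59.3% vs 77.5%), the restorative-justice track has the lower rate every time. Pooled: 49.1% vs 35.8% — the conventional track has the lower rate overall. The two comparisons disagree.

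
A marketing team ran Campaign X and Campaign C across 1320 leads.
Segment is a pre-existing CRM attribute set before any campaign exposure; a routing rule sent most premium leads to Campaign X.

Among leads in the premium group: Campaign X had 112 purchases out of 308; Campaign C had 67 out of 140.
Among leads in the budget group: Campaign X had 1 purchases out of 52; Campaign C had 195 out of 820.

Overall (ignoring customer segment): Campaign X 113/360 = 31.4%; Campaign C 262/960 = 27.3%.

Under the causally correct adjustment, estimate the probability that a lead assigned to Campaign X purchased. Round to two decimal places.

The imbalance in customer segment arose from how leads were allocated, not from anything the campaign did; and customer segment independently affects the outcome. The pooled gap is confounded — condition on customer segment.
Standardising Campaign X to the population customer segment mix: 0.339·112/308 + 0.661·1/52 = 0.136.

0.14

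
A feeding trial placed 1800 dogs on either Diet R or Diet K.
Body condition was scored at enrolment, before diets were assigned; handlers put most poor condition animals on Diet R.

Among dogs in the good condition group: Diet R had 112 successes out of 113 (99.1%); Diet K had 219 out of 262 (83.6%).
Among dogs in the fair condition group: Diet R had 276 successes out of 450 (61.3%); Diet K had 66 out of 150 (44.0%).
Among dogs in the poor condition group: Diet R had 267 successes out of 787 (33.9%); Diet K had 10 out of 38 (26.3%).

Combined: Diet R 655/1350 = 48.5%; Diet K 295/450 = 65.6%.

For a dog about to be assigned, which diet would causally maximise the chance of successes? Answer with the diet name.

The stratified and pooled comparisons disagree (Diet R wins within each starting body condition; Diet K wins overall), so the answer turns on the causal role of starting body condition.
Nothing the diet does changes starting body condition; the imbalance is an allocation artefact. With starting body condition also predicting the outcome, the pooled figure is confounded, and the within-stratum comparison is the causal one.
Within each level — good condition: 99.1% vs 83.6%; fair condition: 61.3% vs 44.0%; poor condition: 33.9% vs 26.3% — Diet R is higher every time.

Diet R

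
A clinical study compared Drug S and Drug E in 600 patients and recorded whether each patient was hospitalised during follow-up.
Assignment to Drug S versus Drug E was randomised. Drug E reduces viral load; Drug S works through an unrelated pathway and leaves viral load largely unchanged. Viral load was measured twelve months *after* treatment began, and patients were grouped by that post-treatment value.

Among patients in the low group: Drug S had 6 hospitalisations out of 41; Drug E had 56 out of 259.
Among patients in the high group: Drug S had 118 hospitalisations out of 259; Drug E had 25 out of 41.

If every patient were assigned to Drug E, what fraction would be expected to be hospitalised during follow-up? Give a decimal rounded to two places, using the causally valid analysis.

0.27

Drug S is lower inside every viral load stratum but Drug E is lower in aggregate. Whether to stratify depends on how viral load relates to the drug.
Viral load is downstream of the drug. One should not condition on a consequence of treatment, so the overall rates are the right comparison.
So P(outcome | do(Drug E)) is just the pooled rate for Drug E: 81/300 = 0.270.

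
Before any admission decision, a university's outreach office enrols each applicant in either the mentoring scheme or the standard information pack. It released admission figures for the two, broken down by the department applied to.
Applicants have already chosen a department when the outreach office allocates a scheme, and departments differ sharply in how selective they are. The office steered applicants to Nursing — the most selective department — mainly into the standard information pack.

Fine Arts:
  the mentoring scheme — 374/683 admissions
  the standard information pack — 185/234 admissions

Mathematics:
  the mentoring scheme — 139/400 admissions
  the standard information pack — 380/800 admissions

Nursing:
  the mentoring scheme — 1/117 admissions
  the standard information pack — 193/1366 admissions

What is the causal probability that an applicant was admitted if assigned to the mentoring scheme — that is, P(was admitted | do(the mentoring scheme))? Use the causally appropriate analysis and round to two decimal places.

The department-specific comparison favours the standard information pack throughout, but the pooled figures favour the mentoring scheme. The question is whether to condition on department.
Nothing the outreach scheme does changes department; the imbalance is an allocation artefact. With department also predicting the outcome, the pooled figure is confounded, and the within-stratum comparison is the causal one.
Standardising the mentoring scheme to the population department mix: 0.255·374/683 + 0.333·139/400 + 0.412·1/117 = 0.259.

0.26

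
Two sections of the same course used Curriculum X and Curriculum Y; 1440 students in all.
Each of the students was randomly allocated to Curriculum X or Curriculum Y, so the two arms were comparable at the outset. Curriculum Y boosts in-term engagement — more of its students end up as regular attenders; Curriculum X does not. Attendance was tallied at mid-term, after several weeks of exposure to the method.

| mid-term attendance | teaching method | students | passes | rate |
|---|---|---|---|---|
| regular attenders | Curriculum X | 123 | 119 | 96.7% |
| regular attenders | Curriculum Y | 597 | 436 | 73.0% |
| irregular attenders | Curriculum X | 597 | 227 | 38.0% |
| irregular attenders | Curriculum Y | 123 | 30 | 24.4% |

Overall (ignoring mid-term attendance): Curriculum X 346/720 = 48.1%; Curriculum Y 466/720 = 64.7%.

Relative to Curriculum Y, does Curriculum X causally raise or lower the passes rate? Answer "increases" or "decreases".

decreases

Curriculum X is higher inside every mid-term attendance stratum but Curriculum Y is higher in aggregate. Whether to stratify depends on how mid-term attendance relates to the teaching method.
Stratifying would compare teaching methods among students the teaching methods themselves sorted into mid-term attendance groups — a form of selection on an intermediate. The unconditioned pooled rates give the total causal effect.
Pooled: Curriculum X 48.1% vs Curriculum Y 64.7%; Curriculum Y is higher overall.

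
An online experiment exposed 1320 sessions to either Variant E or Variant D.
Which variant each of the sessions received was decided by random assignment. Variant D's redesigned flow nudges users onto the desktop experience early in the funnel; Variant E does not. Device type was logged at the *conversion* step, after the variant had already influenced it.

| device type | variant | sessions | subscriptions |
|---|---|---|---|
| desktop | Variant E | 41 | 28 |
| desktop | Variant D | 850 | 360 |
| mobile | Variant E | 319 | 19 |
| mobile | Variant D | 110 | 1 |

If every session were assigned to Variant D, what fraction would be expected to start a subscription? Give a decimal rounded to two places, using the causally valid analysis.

0.38

Device type is downstream of the variant. One should not condition on a consequence of treatment, so the overall rates are the right comparison.
So P(outcome | do(Variant D)) is just the pooled rate for Variant D: 361/960 = 0.376.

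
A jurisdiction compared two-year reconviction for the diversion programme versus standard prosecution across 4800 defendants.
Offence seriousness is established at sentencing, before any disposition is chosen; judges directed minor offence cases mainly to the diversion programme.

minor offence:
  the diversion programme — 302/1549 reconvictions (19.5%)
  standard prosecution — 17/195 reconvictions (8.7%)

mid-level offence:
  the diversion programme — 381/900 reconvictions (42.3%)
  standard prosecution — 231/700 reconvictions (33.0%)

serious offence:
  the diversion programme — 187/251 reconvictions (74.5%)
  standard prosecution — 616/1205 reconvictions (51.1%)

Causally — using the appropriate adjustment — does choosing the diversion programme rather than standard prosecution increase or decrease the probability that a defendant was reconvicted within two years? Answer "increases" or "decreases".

increases

standard prosecution is lower inside every offence seriousness stratum but the diversion programme is lower in aggregate. Whether to stratify depends on how offence seriousness relates to the disposition.
Nothing the disposition does changes offence seriousness; the imbalance is an allocation artefact. With offence seriousness also predicting the outcome, the pooled figure is confounded, and the within-stratum comparison is the causal one.
Within each level — minor offence: 19.5% vs 8.7%; mid-level offence: 42.3% vs 33.0%; serious offence: 74.5% vs 51.1% — standard prosecution is lower every time.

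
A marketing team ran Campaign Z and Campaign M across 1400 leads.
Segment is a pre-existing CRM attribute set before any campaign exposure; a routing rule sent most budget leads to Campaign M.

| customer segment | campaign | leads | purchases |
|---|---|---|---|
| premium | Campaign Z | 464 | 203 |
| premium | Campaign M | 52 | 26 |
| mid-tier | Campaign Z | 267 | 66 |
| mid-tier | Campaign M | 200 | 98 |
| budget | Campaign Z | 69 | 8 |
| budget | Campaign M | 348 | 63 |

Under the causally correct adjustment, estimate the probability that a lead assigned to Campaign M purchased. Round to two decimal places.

0.40

Here customer segment is a common cause — it drives both which campaign a case falls under and the outcome. The crude comparison mixes populations; the stratum-specific rates are the causally relevant ones.
Standardising Campaign M to the population customer segment mix: 0.369·26/52 + 0.334·98/200 + 0.298·63/348 = 0.402.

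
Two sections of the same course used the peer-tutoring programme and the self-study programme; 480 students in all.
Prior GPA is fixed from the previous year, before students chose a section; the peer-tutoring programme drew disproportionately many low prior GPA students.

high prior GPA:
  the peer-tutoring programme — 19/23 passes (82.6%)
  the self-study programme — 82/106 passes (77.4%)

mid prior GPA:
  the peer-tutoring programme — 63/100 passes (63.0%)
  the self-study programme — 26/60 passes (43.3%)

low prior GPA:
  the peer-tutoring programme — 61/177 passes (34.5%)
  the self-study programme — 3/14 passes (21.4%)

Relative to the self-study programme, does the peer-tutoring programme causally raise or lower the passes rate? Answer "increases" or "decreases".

Prior GPA band differs across teaching methods for reasons unrelated to any effect of the teaching method itself, and it separately predicts the outcome — a classic confounder. We must compare within prior GPA band levels.
Within each level — high prior GPA: 82.6% vs 77.4%; mid prior GPA: 63.0% vs 43.3%; low prior GPA: 34.5% vs 21.4% — the peer-tutoring programme is higher every time.

increases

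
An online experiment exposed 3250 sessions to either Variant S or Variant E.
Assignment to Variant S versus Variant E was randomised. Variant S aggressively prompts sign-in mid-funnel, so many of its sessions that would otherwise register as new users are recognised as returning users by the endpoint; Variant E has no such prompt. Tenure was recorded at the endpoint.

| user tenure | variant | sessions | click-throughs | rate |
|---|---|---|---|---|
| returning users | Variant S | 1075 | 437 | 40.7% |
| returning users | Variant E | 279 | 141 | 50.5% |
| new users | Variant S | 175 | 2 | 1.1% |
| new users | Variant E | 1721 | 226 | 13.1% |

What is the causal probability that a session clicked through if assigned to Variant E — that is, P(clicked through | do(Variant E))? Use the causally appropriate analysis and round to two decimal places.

User tenure here is a post-treatment variable shaped by the variant; conditioning on it would introduce bias rather than remove it. The overall comparison is the causal one.
So P(outcome | do(Variant E)) is just the pooled rate for Variant E: 367/2000 = 0.183.

0.18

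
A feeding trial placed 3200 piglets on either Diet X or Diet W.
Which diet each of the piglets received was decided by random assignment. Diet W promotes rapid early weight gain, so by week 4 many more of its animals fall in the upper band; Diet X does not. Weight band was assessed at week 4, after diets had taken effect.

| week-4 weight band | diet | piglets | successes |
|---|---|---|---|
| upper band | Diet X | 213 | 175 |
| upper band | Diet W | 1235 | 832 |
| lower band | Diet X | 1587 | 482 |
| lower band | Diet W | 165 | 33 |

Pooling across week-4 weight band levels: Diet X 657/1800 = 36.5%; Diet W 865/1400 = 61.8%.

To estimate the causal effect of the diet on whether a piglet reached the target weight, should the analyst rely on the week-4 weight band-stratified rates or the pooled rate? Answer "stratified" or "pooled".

The distribution of week-4 weight band is itself part of what the diet does — it is an intermediate outcome. Holding it fixed would remove that part of the effect; the total effect is the pooled difference.
Pooled: Diet X 36.5% vs Diet W 61.8%; Diet W is higher overall.

pooled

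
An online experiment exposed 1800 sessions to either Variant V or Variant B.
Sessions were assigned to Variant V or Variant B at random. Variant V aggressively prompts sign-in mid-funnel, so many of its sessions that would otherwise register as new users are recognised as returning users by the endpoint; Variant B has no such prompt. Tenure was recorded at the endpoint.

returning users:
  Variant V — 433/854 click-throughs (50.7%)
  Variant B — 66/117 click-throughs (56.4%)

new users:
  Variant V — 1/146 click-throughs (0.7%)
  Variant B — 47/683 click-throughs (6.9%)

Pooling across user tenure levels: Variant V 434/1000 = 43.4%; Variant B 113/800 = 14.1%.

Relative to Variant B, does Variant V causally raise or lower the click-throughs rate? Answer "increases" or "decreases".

Within every user tenure level Variant B has the higher rate, yet pooled Variant V does — Simpson's reversal.
Because the variant influences user tenure, user tenure is a post-treatment mediator, not a confounder. Stratifying on it would bias the estimate; the causal effect is the crude pooled difference.
Pooled: Variant V 43.4% vs Variant B 14.1%; Variant V is higher overall.

increases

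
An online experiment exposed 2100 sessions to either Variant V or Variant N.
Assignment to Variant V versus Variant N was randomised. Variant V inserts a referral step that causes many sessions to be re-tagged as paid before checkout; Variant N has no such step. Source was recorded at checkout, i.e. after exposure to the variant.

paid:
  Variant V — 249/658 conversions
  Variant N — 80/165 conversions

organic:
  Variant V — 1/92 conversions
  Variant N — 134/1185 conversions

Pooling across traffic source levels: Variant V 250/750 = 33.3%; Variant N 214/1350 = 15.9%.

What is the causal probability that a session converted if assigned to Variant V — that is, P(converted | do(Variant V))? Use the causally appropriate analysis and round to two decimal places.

The distribution of traffic source is itself part of what the variant does — it is an intermediate outcome. Holding it fixed would remove that part of the effect; the total effect is the pooled difference.
So P(outcome | do(Variant V)) is just the pooled rate for Variant V: 250/750 = 0.333.

0.33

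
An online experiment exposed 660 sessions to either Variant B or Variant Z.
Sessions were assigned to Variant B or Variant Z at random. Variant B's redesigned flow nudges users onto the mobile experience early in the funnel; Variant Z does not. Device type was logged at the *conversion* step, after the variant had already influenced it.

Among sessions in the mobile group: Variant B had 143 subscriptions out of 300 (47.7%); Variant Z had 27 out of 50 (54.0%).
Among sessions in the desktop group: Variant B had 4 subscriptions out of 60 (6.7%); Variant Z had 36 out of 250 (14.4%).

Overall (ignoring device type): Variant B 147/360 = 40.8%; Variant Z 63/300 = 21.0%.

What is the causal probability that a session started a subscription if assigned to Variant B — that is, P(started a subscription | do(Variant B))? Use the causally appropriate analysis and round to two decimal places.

0.41

The stratified and pooled comparisons disagree (Variant Z wins within each device type; Variant B wins overall), so the answer turns on the causal role of device type.
Device type lies on the pathway variant → device type → outcome, so adjusting for it blocks the indirect effect. For the total causal effect of variant, use the unadjusted pooled rates.
So P(outcome | do(Variant B)) is just the pooled rate for Variant B: 147/360 = 0.408.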